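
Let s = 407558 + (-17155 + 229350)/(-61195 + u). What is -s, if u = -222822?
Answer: -115753188291/284017 ≈ -4.0756e+5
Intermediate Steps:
s = 115753188291/284017 (s = 407558 + (-17155 + 229350)/(-61195 - 222822) = 407558 + 212195/(-284017) = 407558 + 212195*(-1/284017) = 407558 - 212195/284017 = 115753188291/284017 ≈ 4.0756e+5)
-s = -1*115753188291/284017 = -115753188291/284017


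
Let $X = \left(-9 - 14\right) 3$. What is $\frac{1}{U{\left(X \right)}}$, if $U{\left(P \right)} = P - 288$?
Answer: $- \frac{1}{357} \approx -0.0028011$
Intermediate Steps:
$X = -69$ ($X = \left(-23\right) 3 = -69$)
$U{\left(P \right)} = -288 + P$ ($U{\left(P \right)} = P - 288 = -288 + P$)
$\frac{1}{U{\left(X \right)}} = \frac{1}{-288 - 69} = \frac{1}{-357} = - \frac{1}{357}$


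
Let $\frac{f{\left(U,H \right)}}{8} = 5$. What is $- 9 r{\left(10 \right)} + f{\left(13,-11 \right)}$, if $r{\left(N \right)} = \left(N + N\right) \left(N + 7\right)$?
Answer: $-3020$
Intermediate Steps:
$f{\left(U,H \right)} = 40$ ($f{\left(U,H \right)} = 8 \cdot 5 = 40$)
$r{\left(N \right)} = 2 N \left(7 + N\right)$
$- 9 r{\left(10 \right)} + f{\left(13,-11 \right)} = - 9 \cdot 2 \cdot 10 \left(7 + 10\right) + 40 = - 9 \cdot 2 \cdot 10 \cdot 17 + 40 = \left(-9\right) 340 + 40 = -3060 + 40 = -3020$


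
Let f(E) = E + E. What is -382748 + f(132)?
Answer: -382484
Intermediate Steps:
f(E) = 2*E
-382748 + f(132) = -382748 + 2*132 = -382748 + 264 = -382484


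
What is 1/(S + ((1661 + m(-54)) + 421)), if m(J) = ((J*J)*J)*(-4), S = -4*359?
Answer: 1/630502 ≈ 1.5860e-6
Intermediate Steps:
S = -1436
m(J) = -4*J³ (m(J) = (J²*J)*(-4) = J³*(-4) = -4*J³)
1/(S + ((1661 + m(-54)) + 421)) = 1/(-1436 + ((1661 - 4*(-54)³) + 421)) = 1/(-1436 + ((1661 - 4*(-157464)) + 421)) = 1/(-1436 + ((1661 + 629856) + 421)) = 1/(-1436 + (631517 + 421)) = 1/(-1436 + 631938) = 1/630502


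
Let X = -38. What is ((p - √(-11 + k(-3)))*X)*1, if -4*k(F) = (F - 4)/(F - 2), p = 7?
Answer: -266 + 19*I*√1135/5 ≈ -266.0 + 128.02*I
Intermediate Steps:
k(F) = -(-4 + F)/(4*(-2 + F)) (k(F) = -(F - 4)/(4*(F - 2)) = -(-4 + F)/(4*(-2 + F)))
((p - √(-11 + k(-3)))*X)*1 = ((7 - √(-11 + (4 - 1*(-3))/(4*(-2 - 3))))*(-38))*1 = ((7 - √(-11 + (¼)*(4 + 3)/(-5)))*(-38))*1 = ((7 - √(-11 + (¼)*(-⅕)*7))*(-38))*1 = ((7 - √(-11 - 7/20))*(-38))*1 = ((7 - √(-227/20))*(-38))*1 = ((7 - I*√1135/10)*(-38))*1 = (-266 + 19*I*√1135/5)*1 = -266 + 19*I*√1135/5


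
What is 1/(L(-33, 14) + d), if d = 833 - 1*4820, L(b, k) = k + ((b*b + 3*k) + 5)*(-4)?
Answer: -1/8517 ≈ -0.00011741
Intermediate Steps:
L(b, k) = -20 - 11*k - 4*b**2 (L(b, k) = k + ((b**2 + 3*k) + 5)*(-4) = k + (5 + b**2 + 3*k)*(-4) = k + (-20 - 12*k - 4*b**2) = -20 - 11*k - 4*b**2)
d = -3987 (d = 833 - 4820 = -3987)
1/(L(-33, 14) + d) = 1/((-20 - 11*14 - 4*(-33)**2) - 3987) = 1/((-20 - 154 - 4*1089) - 3987) = 1/((-20 - 154 - 4356) - 3987) = 1/(-4530 - 3987) = 1/(-8517) = -1/8517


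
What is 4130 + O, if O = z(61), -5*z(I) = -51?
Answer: 20701/5 ≈ 4140.2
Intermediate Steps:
z(I) = 51/5 (z(I) = -1/5*(-51) = 51/5)
O = 51/5 ≈ 10.200
4130 + O = 4130 + 51/5 = 20701/5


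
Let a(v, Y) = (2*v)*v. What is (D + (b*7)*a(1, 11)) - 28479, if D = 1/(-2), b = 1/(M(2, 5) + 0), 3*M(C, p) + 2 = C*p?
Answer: -113897/4 ≈ -28474.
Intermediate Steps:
M(C, p) = -⅔ + C*p/3 (M(C, p) = -⅔ + (C*p)/3 = -⅔ + C*p/3)
a(v, Y) = 2*v²
b = 3/8 (b = 1/((-⅔ + (⅓)*2*5) + 0) = 1/((-⅔ + 10/3) + 0) = 1/(8/3 + 0) = 1/(8/3) = 3/8 ≈ 0.37500)
D = -½ ≈ -0.50000
(D + (b*7)*a(1, 11)) - 28479 = (-½ + ((3/8)*7)*(2*1²)) - 28479 = (-½ + 21*(2*1)/8) - 28479 = (-½ + (21/8)*2) - 28479 = (-½ + 21/4) - 28479 = 19/4 - 28479 = -113897/4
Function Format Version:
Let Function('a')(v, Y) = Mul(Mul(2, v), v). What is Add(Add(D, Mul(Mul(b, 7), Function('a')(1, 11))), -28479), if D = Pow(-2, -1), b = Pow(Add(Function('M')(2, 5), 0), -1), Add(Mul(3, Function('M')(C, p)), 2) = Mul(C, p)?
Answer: Rational(-113897, 4) ≈ -28474.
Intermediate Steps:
Function('M')(C, p) = Add(Rational(-2, 3), Mul(Rational(1, 3), C, p)) (Function('M')(C, p) = Add(Rational(-2, 3), Mul(Rational(1, 3), Mul(C, p))) = Add(Rational(-2, 3), Mul(Rational(1, 3), C, p)))
Function('a')(v, Y) = Mul(2, Pow(v, 2))
b = Rational(3, 8) (b = Pow(Add(Add(Rational(-2, 3), Mul(Rational(1, 3), 2, 5)), 0), -1) = Pow(Add(Add(Rational(-2, 3), Rational(10, 3)), 0), -1) = Pow(Add(Rational(8, 3), 0), -1) = Pow(Rational(8, 3), -1) = Rational(3, 8) ≈ 0.37500)
D = Rational(-1, 2) ≈ -0.50000
Add(Add(D, Mul(Mul(b, 7), Function('a')(1, 11))), -28479) = Add(Add(Rational(-1, 2), Mul(Mul(Rational(3, 8), 7), Mul(2, Pow(1, 2)))), -28479) = Add(Add(Rational(-1, 2), Mul(Rational(21, 8), Mul(2, 1))), -28479) = Add(Add(Rational(-1, 2), Mul(Rational(21, 8), 2)), -28479) = Add(Add(Rational(-1, 2), Rational(21, 4)), -28479) = Add(Rational(19, 4), -28479) = Rational(-113897, 4)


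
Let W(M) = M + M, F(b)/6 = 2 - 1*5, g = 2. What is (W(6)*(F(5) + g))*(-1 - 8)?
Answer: 1728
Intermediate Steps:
F(b) = -18 (F(b) = 6*(2 - 1*5) = 6*(2 - 5) = 6*(-3) = -18)
W(M) = 2*M
(W(6)*(F(5) + g))*(-1 - 8) = ((2*6)*(-18 + 2))*(-1 - 8) = (12*(-16))*(-9) = -192*(-9) = 1728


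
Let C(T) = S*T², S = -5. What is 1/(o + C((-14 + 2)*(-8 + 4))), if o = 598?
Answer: -1/10922 ≈ -9.1558e-5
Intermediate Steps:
C(T) = -5*T²
1/(o + C((-14 + 2)*(-8 + 4))) = 1/(598 - 5*(-14 + 2)²*(-8 + 4)²) = 1/(598 - 5*(-12*(-4))²) = 1/(598 - 5*48²) = 1/(598 - 5*2304) = 1/(598 - 11520) = 1/(-10922) = -1/10922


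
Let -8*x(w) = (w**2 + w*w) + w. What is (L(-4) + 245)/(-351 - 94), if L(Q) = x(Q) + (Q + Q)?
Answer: -467/890 ≈ -0.52472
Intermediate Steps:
x(w) = -w**2/4 - w/8 (x(w) = -((w**2 + w*w) + w)/8 = -((w**2 + w**2) + w)/8 = -(2*w**2 + w)/8 = -(w + 2*w**2)/8 = -w**2/4 - w/8)
L(Q) = 2*Q - Q*(1 + 2*Q)/8 (L(Q) = -Q*(1 + 2*Q)/8 + (Q + Q) = -Q*(1 + 2*Q)/8 + 2*Q = 2*Q - Q*(1 + 2*Q)/8)
(L(-4) + 245)/(-351 - 94) = ((1/8)*(-4)*(15 - 2*(-4)) + 245)/(-351 - 94) = ((1/8)*(-4)*(15 + 8) + 245)/(-445) = ((1/8)*(-4)*23 + 245)*(-1/445) = (-23/2 + 245)*(-1/445) = (467/2)*(-1/445) = -467/890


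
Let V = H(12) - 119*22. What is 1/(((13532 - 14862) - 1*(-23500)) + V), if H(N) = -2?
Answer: 1/19550 ≈ 5.1151e-5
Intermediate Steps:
V = -2620 (V = -2 - 119*22 = -2 - 2618 = -2620)
1/(((13532 - 14862) - 1*(-23500)) + V) = 1/(((13532 - 14862) - 1*(-23500)) - 2620) = 1/((-1330 + 23500) - 2620) = 1/(22170 - 2620) = 1/19550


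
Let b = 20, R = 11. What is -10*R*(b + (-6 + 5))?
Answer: -2090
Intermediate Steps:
-10*R*(b + (-6 + 5)) = -110*(20 + (-6 + 5)) = -110*(20 - 1) = -110*19 = -10*209 = -2090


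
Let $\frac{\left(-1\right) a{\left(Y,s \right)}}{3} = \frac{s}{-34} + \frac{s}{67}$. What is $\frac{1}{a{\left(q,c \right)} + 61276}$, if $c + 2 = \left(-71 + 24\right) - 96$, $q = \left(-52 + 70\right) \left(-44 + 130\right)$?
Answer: $\frac{2278}{139572373} \approx 1.6321 \cdot 10^{-5}$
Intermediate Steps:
$q = 1548$ ($q = 18 \cdot 86 = 1548$)
$c = -145$ ($c = -2 + \left(\left(-71 + 24\right) - 96\right) = -2 - 143 = -145$)
$a{\left(Y,s \right)} = \frac{99 s}{2278}$ ($a{\left(Y,s \right)} = - 3 \left(\frac{s}{-34} + \frac{s}{67}\right) = - 3 \left(s \left(- \frac{1}{34}\right) + s \frac{1}{67}\right) = - 3 \left(- \frac{s}{34} + \frac{s}{67}\right) = - 3 \left(- \frac{33 s}{2278}\right) = \frac{99 s}{2278}$)
$\frac{1}{a{\left(q,c \right)} + 61276} = \frac{1}{\frac{99}{2278} \left(-145\right) + 61276} = \frac{1}{- \frac{14355}{2278} + 61276} = \frac{1}{\frac{139572373}{2278}} = \frac{2278}{139572373}$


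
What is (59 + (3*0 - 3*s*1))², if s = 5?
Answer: 1936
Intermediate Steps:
(59 + (3*0 - 3*s*1))² = (59 + (3*0 - 3*5*1))² = (59 + (0 - 15*1))² = (59 + (0 - 15))² = (59 - 15)² = 44² = 1936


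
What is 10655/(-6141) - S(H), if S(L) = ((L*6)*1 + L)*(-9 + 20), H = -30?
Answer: 14175055/6141 ≈ 2308.3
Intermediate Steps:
S(L) = 77*L (S(L) = ((6*L)*1 + L)*11 = (6*L + L)*11 = (7*L)*11 = 77*L)
10655/(-6141) - S(H) = 10655/(-6141) - 77*(-30) = 10655*(-1/6141) - 1*(-2310) = -10655/6141 + 2310 = 14175055/6141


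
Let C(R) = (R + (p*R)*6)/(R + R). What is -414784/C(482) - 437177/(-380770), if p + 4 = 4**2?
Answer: -24295591803/2138170 ≈ -11363.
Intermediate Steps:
p = 12 (p = -4 + 4**2 = -4 + 16 = 12)
C(R) = 73/2 (C(R) = (R + (12*R)*6)/(R + R) = (R + 72*R)/((2*R)) = (73*R)*(1/(2*R)) = 73/2)
-414784/C(482) - 437177/(-380770) = -414784/73/2 - 437177/(-380770) = -414784*2/73 - 437177*(-1/380770) = -829568/73 + 33629/29290 = -24295591803/2138170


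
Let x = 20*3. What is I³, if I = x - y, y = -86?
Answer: 3112136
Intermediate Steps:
x = 60
I = 146 (I = 60 - 1*(-86) = 60 + 86 = 146)
I³ = 146³ = 3112136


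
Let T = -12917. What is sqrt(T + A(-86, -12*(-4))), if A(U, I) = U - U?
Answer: I*sqrt(12917) ≈ 113.65*I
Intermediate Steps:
A(U, I) = 0
sqrt(T + A(-86, -12*(-4))) = sqrt(-12917 + 0) = sqrt(-12917) = I*sqrt(12917)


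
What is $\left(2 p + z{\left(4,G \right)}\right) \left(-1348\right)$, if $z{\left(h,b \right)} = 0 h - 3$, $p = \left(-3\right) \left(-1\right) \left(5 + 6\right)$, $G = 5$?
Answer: $-84924$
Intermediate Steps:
$p = 33$ ($p = 3 \cdot 11 = 33$)
$z{\left(h,b \right)} = -3$ ($z{\left(h,b \right)} = 0 - 3 = -3$)
$\left(2 p + z{\left(4,G \right)}\right) \left(-1348\right) = \left(2 \cdot 33 - 3\right) \left(-1348\right) = \left(66 - 3\right) \left(-1348\right) = 63 \left(-1348\right) = -84924$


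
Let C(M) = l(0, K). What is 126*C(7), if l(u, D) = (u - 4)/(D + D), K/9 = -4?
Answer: 7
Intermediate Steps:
K = -36 (K = 9*(-4) = -36)
l(u, D) = (-4 + u)/(2*D) (l(u, D) = (-4 + u)/((2*D)) = (-4 + u)*(1/(2*D)) = (-4 + u)/(2*D))
C(M) = 1/18 (C(M) = (½)*(-4 + 0)/(-36) = (½)*(-1/36)*(-4) = 1/18)
126*C(7) = 126*(1/18) = 7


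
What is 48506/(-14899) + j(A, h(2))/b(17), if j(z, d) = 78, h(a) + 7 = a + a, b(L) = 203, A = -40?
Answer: -8684596/3024497 ≈ -2.8714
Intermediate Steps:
h(a) = -7 + 2*a (h(a) = -7 + (a + a) = -7 + 2*a)
48506/(-14899) + j(A, h(2))/b(17) = 48506/(-14899) + 78/203 = 48506*(-1/14899) + 78*(1/203) = -48506/14899 + 78/203 = -8684596/3024497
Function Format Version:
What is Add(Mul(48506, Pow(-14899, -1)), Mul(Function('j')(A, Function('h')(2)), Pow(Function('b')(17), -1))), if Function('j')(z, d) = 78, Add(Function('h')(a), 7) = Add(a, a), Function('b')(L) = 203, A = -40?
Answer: Rational(-8684596, 3024497) ≈ -2.8714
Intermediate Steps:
Function('h')(a) = Add(-7, Mul(2, a)) (Function('h')(a) = Add(-7, Add(a, a)) = Add(-7, Mul(2, a)))
Add(Mul(48506, Pow(-14899, -1)), Mul(Function('j')(A, Function('h')(2)), Pow(Function('b')(17), -1))) = Add(Mul(48506, Pow(-14899, -1)), Mul(78, Pow(203, -1))) = Add(Mul(48506, Rational(-1, 14899)), Mul(78, Rational(1, 203))) = Add(Rational(-48506, 14899), Rational(78, 203)) = Rational(-8684596, 3024497)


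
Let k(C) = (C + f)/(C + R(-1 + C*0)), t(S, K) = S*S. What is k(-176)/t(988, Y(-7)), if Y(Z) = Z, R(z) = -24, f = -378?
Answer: 277/97614400 ≈ 2.8377e-6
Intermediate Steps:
t(S, K) = S²
k(C) = (-378 + C)/(-24 + C) (k(C) = (C - 378)/(C - 24) = (-378 + C)/(-24 + C))
k(-176)/t(988, Y(-7)) = ((-378 - 176)/(-24 - 176))/(988²) = (-554/(-200))/976144 = -1/200*(-554)*(1/976144) = (277/100)*(1/976144) = 277/97614400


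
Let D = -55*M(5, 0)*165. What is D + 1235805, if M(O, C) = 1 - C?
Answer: 1226730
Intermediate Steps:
D = -9075 (D = -55*(1 - 1*0)*165 = -55*(1 + 0)*165 = -55*1*165 = -55*165 = -9075)
D + 1235805 = -9075 + 1235805 = 1226730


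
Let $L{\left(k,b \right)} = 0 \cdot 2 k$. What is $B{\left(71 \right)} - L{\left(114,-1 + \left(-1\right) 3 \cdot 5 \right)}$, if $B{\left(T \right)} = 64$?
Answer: $64$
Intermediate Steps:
$L{\left(k,b \right)} = 0$ ($L{\left(k,b \right)} = 0 k = 0$)
$B{\left(71 \right)} - L{\left(114,-1 + \left(-1\right) 3 \cdot 5 \right)} = 64 - 0 = 64 + 0 = 64$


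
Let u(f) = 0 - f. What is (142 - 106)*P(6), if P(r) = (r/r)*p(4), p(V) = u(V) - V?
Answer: -288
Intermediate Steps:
u(f) = -f
p(V) = -2*V (p(V) = -V - V = -2*V)
P(r) = -8 (P(r) = (r/r)*(-2*4) = 1*(-8) = -8)
(142 - 106)*P(6) = (142 - 106)*(-8) = 36*(-8) = -288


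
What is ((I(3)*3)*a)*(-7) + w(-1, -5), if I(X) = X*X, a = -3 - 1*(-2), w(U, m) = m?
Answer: 184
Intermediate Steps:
a = -1 (a = -3 + 2 = -1)
I(X) = X²
((I(3)*3)*a)*(-7) + w(-1, -5) = ((3²*3)*(-1))*(-7) - 5 = ((9*3)*(-1))*(-7) - 5 = (27*(-1))*(-7) - 5 = -27*(-7) - 5 = 189 - 5 = 184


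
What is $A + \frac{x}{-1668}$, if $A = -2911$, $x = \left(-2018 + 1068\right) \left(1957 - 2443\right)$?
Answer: $- \frac{443104}{139} \approx -3187.8$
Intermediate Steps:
$x = 461700$ ($x = \left(-950\right) \left(-486\right) = 461700$)
$A + \frac{x}{-1668} = -2911 + \frac{461700}{-1668} = -2911 + 461700 \left(- \frac{1}{1668}\right) = -2911 - \frac{38475}{139} = - \frac{443104}{139}$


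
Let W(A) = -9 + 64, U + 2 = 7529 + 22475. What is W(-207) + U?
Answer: 30057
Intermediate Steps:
U = 30002 (U = -2 + (7529 + 22475) = -2 + 30004 = 30002)
W(A) = 55
W(-207) + U = 55 + 30002 = 30057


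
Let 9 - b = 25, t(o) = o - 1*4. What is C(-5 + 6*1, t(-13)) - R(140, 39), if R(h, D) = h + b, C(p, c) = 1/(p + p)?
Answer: -247/2 ≈ -123.50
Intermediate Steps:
t(o) = -4 + o (t(o) = o - 4 = -4 + o)
b = -16 (b = 9 - 1*25 = 9 - 25 = -16)
C(p, c) = 1/(2*p)
R(h, D) = -16 + h (R(h, D) = h - 16 = -16 + h)
C(-5 + 6*1, t(-13)) - R(140, 39) = 1/(2*(-5 + 6*1)) - (-16 + 140) = 1/(2*(-5 + 6)) - 1*124 = (1/2)/1 - 124 = (1/2)*1 - 124 = 1/2 - 124 = -247/2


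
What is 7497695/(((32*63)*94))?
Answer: 7497695/189504 ≈ 39.565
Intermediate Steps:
7497695/(((32*63)*94)) = 7497695/((2016*94)) = 7497695/189504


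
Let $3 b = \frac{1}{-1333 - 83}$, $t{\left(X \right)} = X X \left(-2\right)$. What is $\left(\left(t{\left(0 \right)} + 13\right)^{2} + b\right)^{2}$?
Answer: $\frac{515396203921}{18045504} \approx 28561.0$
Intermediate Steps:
$t{\left(X \right)} = - 2 X^{2}$ ($t{\left(X \right)} = X^{2} \left(-2\right) = - 2 X^{2}$)
$b = - \frac{1}{4248}$ ($b = \frac{1}{3 \left(-1333 - 83\right)} = \frac{1}{3 \left(-1416\right)} = \frac{1}{3} \left(- \frac{1}{1416}\right) = - \frac{1}{4248} \approx -0.0002354$)
$\left(\left(t{\left(0 \right)} + 13\right)^{2} + b\right)^{2} = \left(\left(- 2 \cdot 0^{2} + 13\right)^{2} - \frac{1}{4248}\right)^{2} = \left(\left(\left(-2\right) 0 + 13\right)^{2} - \frac{1}{4248}\right)^{2} = \left(\left(0 + 13\right)^{2} - \frac{1}{4248}\right)^{2} = \left(13^{2} - \frac{1}{4248}\right)^{2} = \left(169 - \frac{1}{4248}\right)^{2} = \left(\frac{717911}{4248}\right)^{2} = \frac{515396203921}{18045504}$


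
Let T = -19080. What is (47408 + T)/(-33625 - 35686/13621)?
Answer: -385855688/458041811 ≈ -0.84240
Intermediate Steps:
(47408 + T)/(-33625 - 35686/13621) = (47408 - 19080)/(-33625 - 35686/13621) = 28328/(-33625 - 35686*1/13621) = 28328/(-33625 - 35686/13621) = 28328/(-458041811/13621) = 28328*(-13621/458041811) = -385855688/458041811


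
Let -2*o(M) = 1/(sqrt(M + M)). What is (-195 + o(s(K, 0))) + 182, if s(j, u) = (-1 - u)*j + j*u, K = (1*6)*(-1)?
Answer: -13 - sqrt(3)/12 ≈ -13.144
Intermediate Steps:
K = -6 (K = 6*(-1) = -6)
s(j, u) = j*u + j*(-1 - u) (s(j, u) = j*(-1 - u) + j*u = j*u + j*(-1 - u))
o(M) = -sqrt(2)/(4*sqrt(M)) (o(M) = -1/(2*sqrt(M + M)) = -sqrt(2)/(2*sqrt(M))/2 = -sqrt(2)/(4*sqrt(M)))
(-195 + o(s(K, 0))) + 182 = (-195 - sqrt(2)/(4*sqrt(-1*(-6)))) + 182 = (-195 - sqrt(2)/(4*sqrt(6))) + 182 = (-195 - sqrt(2)*sqrt(6)/6/4) + 182 = (-195 - sqrt(3)/12) + 182 = -13 - sqrt(3)/12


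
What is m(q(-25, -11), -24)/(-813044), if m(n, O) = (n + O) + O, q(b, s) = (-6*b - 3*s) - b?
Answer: -40/203261 ≈ -0.00019679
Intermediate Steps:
q(b, s) = -7*b - 3*s
m(n, O) = n + 2*O (m(n, O) = (O + n) + O = n + 2*O)
m(q(-25, -11), -24)/(-813044) = ((-7*(-25) - 3*(-11)) + 2*(-24))/(-813044) = ((175 + 33) - 48)*(-1/813044) = (208 - 48)*(-1/813044) = 160*(-1/813044) = -40/203261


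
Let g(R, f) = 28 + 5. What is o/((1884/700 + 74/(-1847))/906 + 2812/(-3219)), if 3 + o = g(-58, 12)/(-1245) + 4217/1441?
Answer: 101638905045930/884321567631931 ≈ 0.11493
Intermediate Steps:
g(R, f) = 33
o = -59841/598015 (o = -3 + (33/(-1245) + 4217/1441) = -3 + (33*(-1/1245) + 4217*(1/1441)) = -3 + (-11/415 + 4217/1441) = -3 + 1734204/598015 = -59841/598015 ≈ -0.10007)
o/((1884/700 + 74/(-1847))/906 + 2812/(-3219)) = -59841/(598015*((1884/700 + 74/(-1847))/906 + 2812/(-3219))) = -59841/(598015*((1884*(1/700) + 74*(-1/1847))*(1/906) + 2812*(-1/3219))) = -59841/(598015*((471/175 - 74/1847)*(1/906) - 76/87)) = -59841/(598015*((856987/323225)*(1/906) - 76/87)) = -59841/(598015*(856987/292841850 - 76/87)) = -59841/(598015*(-7393807577/8492413650)) = -59841/598015*(-8492413650/7393807577) = 101638905045930/884321567631931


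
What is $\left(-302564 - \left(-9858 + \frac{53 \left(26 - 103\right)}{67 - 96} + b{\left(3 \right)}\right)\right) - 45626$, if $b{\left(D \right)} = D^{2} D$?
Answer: $- \frac{9816492}{29} \approx -3.385 \cdot 10^{5}$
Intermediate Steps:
$b{\left(D \right)} = D^{3}$
$\left(-302564 - \left(-9858 + \frac{53 \left(26 - 103\right)}{67 - 96} + b{\left(3 \right)}\right)\right) - 45626 = \left(-302564 + \left(9858 - \left(53 \frac{26 - 103}{67 - 96} + 3^{3}\right)\right)\right) - 45626 = \left(-302564 + \left(9858 - \left(53 \left(- \frac{77}{-29}\right) + 27\right)\right)\right) - 45626 = \left(-302564 + \left(9858 - \left(53 \left(\left(-77\right) \left(- \frac{1}{29}\right)\right) + 27\right)\right)\right) - 45626 = \left(-302564 + \left(9858 - \left(53 \cdot \frac{77}{29} + 27\right)\right)\right) - 45626 = \left(-302564 + \left(9858 - \left(\frac{4081}{29} + 27\right)\right)\right) - 45626 = \left(-302564 + \left(9858 - \frac{4864}{29}\right)\right) - 45626 = \left(-302564 + \frac{281018}{29}\right) - 45626 = - \frac{8493338}{29} - 45626 = - \frac{9816492}{29}$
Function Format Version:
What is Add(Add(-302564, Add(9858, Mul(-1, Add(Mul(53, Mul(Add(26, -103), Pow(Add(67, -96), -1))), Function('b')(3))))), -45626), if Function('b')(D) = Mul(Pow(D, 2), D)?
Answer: Rational(-9816492, 29) ≈ -3.3850e+5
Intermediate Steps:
Function('b')(D) = Pow(D, 3)
Add(Add(-302564, Add(9858, Mul(-1, Add(Mul(53, Mul(Add(26, -103), Pow(Add(67, -96), -1))), Function('b')(3))))), -45626) = Add(Add(-302564, Add(9858, Mul(-1, Add(Mul(53, Mul(Add(26, -103), Pow(Add(67, -96), -1))), Pow(3, 3))))), -45626) = Add(Add(-302564, Add(9858, Mul(-1, Add(Mul(53, Mul(-77, Pow(-29, -1))), 27)))), -45626) = Add(Add(-302564, Add(9858, Mul(-1, Add(Mul(53, Mul(-77, Rational(-1, 29))), 27)))), -45626) = Add(Add(-302564, Add(9858, Mul(-1, Add(Mul(53, Rational(77, 29)), 27)))), -45626) = Add(Add(-302564, Add(9858, Mul(-1, Add(Rational(4081, 29), 27)))), -45626) = Add(Add(-302564, Add(9858, Mul(-1, Rational(4864, 29)))), -45626) = Add(Add(-302564, Add(9858, Rational(-4864, 29))), -45626) = Add(Add(-302564, Rational(281018, 29)), -45626) = Add(Rational(-8493338, 29), -45626) = Rational(-9816492, 29)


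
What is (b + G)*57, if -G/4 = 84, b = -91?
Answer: -24339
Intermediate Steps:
G = -336 (G = -4*84 = -336)
(b + G)*57 = (-91 - 336)*57 = -427*57 = -24339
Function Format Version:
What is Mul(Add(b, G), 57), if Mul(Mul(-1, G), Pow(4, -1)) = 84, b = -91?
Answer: -24339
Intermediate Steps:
G = -336 (G = Mul(-4, 84) = -336)
Mul(Add(b, G), 57) = Mul(Add(-91, -336), 57) = Mul(-427, 57) = -24339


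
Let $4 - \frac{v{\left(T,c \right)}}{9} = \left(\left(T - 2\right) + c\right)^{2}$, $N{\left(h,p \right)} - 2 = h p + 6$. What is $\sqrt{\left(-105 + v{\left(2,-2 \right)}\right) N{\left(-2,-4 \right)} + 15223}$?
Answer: $\sqrt{13543} \approx 116.37$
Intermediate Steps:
$N{\left(h,p \right)} = 8 + h p$ ($N{\left(h,p \right)} = 2 + \left(h p + 6\right) = 2 + \left(6 + h p\right) = 8 + h p$)
$v{\left(T,c \right)} = 36 - 9 \left(-2 + T + c\right)^{2}$ ($v{\left(T,c \right)} = 36 - 9 \left(\left(T - 2\right) + c\right)^{2} = 36 - 9 \left(\left(-2 + T\right) + c\right)^{2} = 36 - 9 \left(-2 + T + c\right)^{2}$)
$\sqrt{\left(-105 + v{\left(2,-2 \right)}\right) N{\left(-2,-4 \right)} + 15223} = \sqrt{\left(-105 + \left(36 - 9 \left(-2 + 2 - 2\right)^{2}\right)\right) \left(8 - -8\right) + 15223} = \sqrt{\left(-105 + \left(36 - 9 \left(-2\right)^{2}\right)\right) \left(8 + 8\right) + 15223} = \sqrt{\left(-105 + \left(36 - 36\right)\right) 16 + 15223} = \sqrt{\left(-105 + 0\right) 16 + 15223} = \sqrt{\left(-105\right) 16 + 15223} = \sqrt{-1680 + 15223} = \sqrt{13543}$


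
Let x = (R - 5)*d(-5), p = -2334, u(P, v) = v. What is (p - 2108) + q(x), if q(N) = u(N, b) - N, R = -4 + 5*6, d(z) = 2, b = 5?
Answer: -4479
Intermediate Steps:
R = 26 (R = -4 + 30 = 26)
x = 42 (x = (26 - 5)*2 = 21*2 = 42)
q(N) = 5 - N
(p - 2108) + q(x) = (-2334 - 2108) + (5 - 1*42) = -4442 + (5 - 42) = -4442 - 37 = -4479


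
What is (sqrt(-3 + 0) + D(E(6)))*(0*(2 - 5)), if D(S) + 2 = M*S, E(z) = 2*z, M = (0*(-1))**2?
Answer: 0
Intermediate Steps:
M = 0 (M = 0**2 = 0)
D(S) = -2 (D(S) = -2 + 0*S = -2 + 0 = -2)
(sqrt(-3 + 0) + D(E(6)))*(0*(2 - 5)) = (sqrt(-3 + 0) - 2)*(0*(2 - 5)) = (sqrt(-3) - 2)*(0*(-3)) = (I*sqrt(3) - 2)*0 = (-2 + I*sqrt(3))*0 = 0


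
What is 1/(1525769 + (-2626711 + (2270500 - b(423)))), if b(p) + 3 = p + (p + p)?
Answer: 1/1168292 ≈ 8.5595e-7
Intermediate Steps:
b(p) = -3 + 3*p (b(p) = -3 + (p + (p + p)) = -3 + (p + 2*p) = -3 + 3*p)
1/(1525769 + (-2626711 + (2270500 - b(423)))) = 1/(1525769 + (-2626711 + (2270500 - (-3 + 3*423)))) = 1/(1525769 + (-2626711 + (2270500 - (-3 + 1269)))) = 1/(1525769 + (-2626711 + (2270500 - 1*1266))) = 1/(1525769 + (-2626711 + (2270500 - 1266))) = 1/(1525769 + (-2626711 + 2269234)) = 1/(1525769 - 357477) = 1/1168292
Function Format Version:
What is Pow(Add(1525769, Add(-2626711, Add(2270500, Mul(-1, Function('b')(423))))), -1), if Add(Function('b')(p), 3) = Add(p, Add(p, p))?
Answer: Rational(1, 1168292) ≈ 8.5595e-7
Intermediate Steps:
Function('b')(p) = Add(-3, Mul(3, p)) (Function('b')(p) = Add(-3, Add(p, Add(p, p))) = Add(-3, Add(p, Mul(2, p))) = Add(-3, Mul(3, p)))
Pow(Add(1525769, Add(-2626711, Add(2270500, Mul(-1, Function('b')(423))))), -1) = Pow(Add(1525769, Add(-2626711, Add(2270500, Mul(-1, Add(-3, Mul(3, 423)))))), -1) = Pow(Add(1525769, Add(-2626711, Add(2270500, Mul(-1, Add(-3, 1269))))), -1) = Pow(Add(1525769, Add(-2626711, Add(2270500, Mul(-1, 1266)))), -1) = Pow(Add(1525769, Add(-2626711, Add(2270500, -1266))), -1) = Pow(Add(1525769, Add(-2626711, 2269234)), -1) = Pow(Add(1525769, -357477), -1) = Pow(1168292, -1) = Rational(1, 1168292)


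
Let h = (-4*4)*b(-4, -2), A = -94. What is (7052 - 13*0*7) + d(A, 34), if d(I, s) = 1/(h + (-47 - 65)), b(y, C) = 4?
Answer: 1241151/176 ≈ 7052.0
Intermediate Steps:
h = -64 (h = -4*4*4 = -16*4 = -64)
d(I, s) = -1/176 (d(I, s) = 1/(-64 + (-47 - 65)) = 1/(-64 - 112) = 1/(-176) = -1/176)
(7052 - 13*0*7) + d(A, 34) = (7052 - 13*0*7) - 1/176 = (7052 + 0*7) - 1/176 = (7052 + 0) - 1/176 = 7052 - 1/176 = 1241151/176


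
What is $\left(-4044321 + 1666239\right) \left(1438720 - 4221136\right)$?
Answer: $6616813406112$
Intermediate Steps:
$\left(-4044321 + 1666239\right) \left(1438720 - 4221136\right) = \left(-2378082\right) \left(-2782416\right) = 6616813406112$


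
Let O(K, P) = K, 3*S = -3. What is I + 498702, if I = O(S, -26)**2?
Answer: 498703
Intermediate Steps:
S = -1 (S = (1/3)*(-3) = -1)
I = 1 (I = (-1)**2 = 1)
I + 498702 = 1 + 498702 = 498703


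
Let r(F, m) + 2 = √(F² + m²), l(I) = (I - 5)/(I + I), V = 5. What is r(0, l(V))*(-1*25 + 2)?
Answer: 46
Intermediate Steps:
l(I) = (-5 + I)/(2*I) (l(I) = (-5 + I)/((2*I)) = (-5 + I)*(1/(2*I)) = (-5 + I)/(2*I))
r(F, m) = -2 + √(F² + m²)
r(0, l(V))*(-1*25 + 2) = (-2 + √(0² + ((½)*(-5 + 5)/5)²))*(-1*25 + 2) = (-2 + √(0 + ((½)*(⅕)*0)²))*(-25 + 2) = (-2 + √(0 + 0²))*(-23) = (-2 + √(0 + 0))*(-23) = (-2 + √0)*(-23) = (-2 + 0)*(-23) = -2*(-23) = 46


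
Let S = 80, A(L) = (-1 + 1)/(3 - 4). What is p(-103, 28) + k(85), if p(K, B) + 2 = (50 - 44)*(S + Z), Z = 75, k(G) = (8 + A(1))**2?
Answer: 992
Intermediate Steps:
A(L) = 0 (A(L) = 0/(-1) = 0*(-1) = 0)
k(G) = 64 (k(G) = (8 + 0)**2 = 8**2 = 64)
p(K, B) = 928 (p(K, B) = -2 + (50 - 44)*(80 + 75) = -2 + 6*155 = -2 + 930 = 928)
p(-103, 28) + k(85) = 928 + 64 = 992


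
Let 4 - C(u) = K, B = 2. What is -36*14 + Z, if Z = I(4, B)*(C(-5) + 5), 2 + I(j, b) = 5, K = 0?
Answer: -477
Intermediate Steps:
I(j, b) = 3 (I(j, b) = -2 + 5 = 3)
C(u) = 4 (C(u) = 4 - 1*0 = 4 + 0 = 4)
Z = 27 (Z = 3*(4 + 5) = 3*9 = 27)
-36*14 + Z = -36*14 + 27 = -504 + 27 = -477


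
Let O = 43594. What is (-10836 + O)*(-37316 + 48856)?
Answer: 378027320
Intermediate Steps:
(-10836 + O)*(-37316 + 48856) = (-10836 + 43594)*(-37316 + 48856) = 32758*11540 = 378027320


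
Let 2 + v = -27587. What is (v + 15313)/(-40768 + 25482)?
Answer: 6138/7643 ≈ 0.80309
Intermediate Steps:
v = -27589 (v = -2 - 27587 = -27589)
(v + 15313)/(-40768 + 25482) = (-27589 + 15313)/(-40768 + 25482) = -12276/(-15286) = -12276*(-1/15286) = 6138/7643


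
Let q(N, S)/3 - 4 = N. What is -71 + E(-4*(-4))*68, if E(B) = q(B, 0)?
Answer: 4009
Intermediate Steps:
q(N, S) = 12 + 3*N
E(B) = 12 + 3*B
-71 + E(-4*(-4))*68 = -71 + (12 + 3*(-4*(-4)))*68 = -71 + (12 + 3*16)*68 = -71 + (12 + 48)*68 = -71 + 60*68 = -71 + 4080 = 4009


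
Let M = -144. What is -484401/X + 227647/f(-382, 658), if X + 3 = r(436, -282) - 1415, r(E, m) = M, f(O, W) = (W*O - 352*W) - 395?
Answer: 233787873553/755019254 ≈ 309.65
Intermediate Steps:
f(O, W) = -395 - 352*W + O*W (f(O, W) = (O*W - 352*W) - 395 = (-352*W + O*W) - 395 = -395 - 352*W + O*W)
r(E, m) = -144
X = -1562 (X = -3 + (-144 - 1415) = -3 - 1559 = -1562)
-484401/X + 227647/f(-382, 658) = -484401/(-1562) + 227647/(-395 - 352*658 - 382*658) = -484401*(-1/1562) + 227647/(-395 - 231616 - 251356) = 484401/1562 + 227647/(-483367) = 484401/1562 + 227647*(-1/483367) = 484401/1562 - 227647/483367 = 233787873553/755019254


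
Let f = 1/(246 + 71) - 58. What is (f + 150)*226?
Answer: 6591290/317 ≈ 20793.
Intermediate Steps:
f = -18385/317 (f = 1/317 - 58 = -18385/317 ≈ -57.997)
(f + 150)*226 = (-18385/317 + 150)*226 = (29165/317)*226 = 6591290/317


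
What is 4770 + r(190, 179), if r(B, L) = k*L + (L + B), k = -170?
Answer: -25291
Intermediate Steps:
r(B, L) = B - 169*L (r(B, L) = -170*L + (L + B) = -170*L + (B + L) = B - 169*L)
4770 + r(190, 179) = 4770 + (190 - 169*179) = 4770 + (190 - 30251) = 4770 - 30061 = -25291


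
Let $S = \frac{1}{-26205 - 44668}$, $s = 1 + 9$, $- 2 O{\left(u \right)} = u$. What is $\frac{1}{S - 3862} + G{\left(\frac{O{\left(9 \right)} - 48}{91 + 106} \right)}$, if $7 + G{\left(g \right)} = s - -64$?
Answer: $\frac{18338601436}{273711527} \approx 67.0$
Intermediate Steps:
$O{\left(u \right)} = - \frac{u}{2}$
$s = 10$
$S = - \frac{1}{70873}$ ($S = \frac{1}{-70873} = - \frac{1}{70873} \approx -1.411 \cdot 10^{-5}$)
$G{\left(g \right)} = 67$ ($G{\left(g \right)} = -7 + \left(10 - -64\right) = -7 + \left(10 + 64\right) = -7 + 74 = 67$)
$\frac{1}{S - 3862} + G{\left(\frac{O{\left(9 \right)} - 48}{91 + 106} \right)} = \frac{1}{- \frac{1}{70873} - 3862} + 67 = \frac{1}{- \frac{273711527}{70873}} + 67 = - \frac{70873}{273711527} + 67 = \frac{18338601436}{273711527}$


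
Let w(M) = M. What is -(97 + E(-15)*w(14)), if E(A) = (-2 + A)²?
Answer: -4143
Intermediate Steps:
-(97 + E(-15)*w(14)) = -(97 + (-2 - 15)²*14) = -(97 + (-17)²*14) = -(97 + 289*14) = -(97 + 4046) = -1*4143 = -4143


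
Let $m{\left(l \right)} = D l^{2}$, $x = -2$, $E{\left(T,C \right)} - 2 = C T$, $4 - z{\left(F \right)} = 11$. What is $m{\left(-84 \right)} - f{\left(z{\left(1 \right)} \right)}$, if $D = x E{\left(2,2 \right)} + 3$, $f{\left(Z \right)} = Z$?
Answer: $-63497$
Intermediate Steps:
$z{\left(F \right)} = -7$ ($z{\left(F \right)} = 4 - 11 = -7$)
$E{\left(T,C \right)} = 2 + C T$
$D = -9$ ($D = - 2 \left(2 + 2 \cdot 2\right) + 3 = - 2 \left(2 + 4\right) + 3 = \left(-2\right) 6 + 3 = -12 + 3 = -9$)
$m{\left(l \right)} = - 9 l^{2}$
$m{\left(-84 \right)} - f{\left(z{\left(1 \right)} \right)} = - 9 \left(-84\right)^{2} - -7 = \left(-9\right) 7056 + 7 = -63504 + 7 = -63497$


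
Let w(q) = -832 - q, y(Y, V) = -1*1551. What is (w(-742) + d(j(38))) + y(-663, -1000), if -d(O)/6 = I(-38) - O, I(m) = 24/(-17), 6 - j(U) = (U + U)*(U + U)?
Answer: -616293/17 ≈ -36253.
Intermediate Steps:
j(U) = 6 - 4*U² (j(U) = 6 - (U + U)*(U + U) = 6 - 2*U*2*U = 6 - 4*U²)
y(Y, V) = -1551
I(m) = -24/17 (I(m) = 24*(-1/17) = -24/17)
d(O) = 144/17 + 6*O (d(O) = -6*(-24/17 - O) = 144/17 + 6*O)
(w(-742) + d(j(38))) + y(-663, -1000) = ((-832 - 1*(-742)) + (144/17 + 6*(6 - 4*38²))) - 1551 = ((-832 + 742) + (144/17 + 6*(6 - 4*1444))) - 1551 = (-90 + (144/17 + 6*(6 - 5776))) - 1551 = (-90 + (144/17 + 6*(-5770))) - 1551 = (-90 + (144/17 - 34620)) - 1551 = (-90 - 588396/17) - 1551 = -589926/17 - 1551 = -616293/17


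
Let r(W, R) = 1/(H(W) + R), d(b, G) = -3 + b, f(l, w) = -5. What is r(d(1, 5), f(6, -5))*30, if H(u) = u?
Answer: -30/7 ≈ -4.2857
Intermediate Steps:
r(W, R) = 1/(R + W) (r(W, R) = 1/(W + R) = 1/(R + W))
r(d(1, 5), f(6, -5))*30 = 30/(-5 + (-3 + 1)) = 30/(-5 - 2) = 30/(-7) = -⅐*30 = -30/7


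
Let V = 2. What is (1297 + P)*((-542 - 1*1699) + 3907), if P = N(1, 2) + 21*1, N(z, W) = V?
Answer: 2199120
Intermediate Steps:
N(z, W) = 2
P = 23 (P = 2 + 21*1 = 2 + 21 = 23)
(1297 + P)*((-542 - 1*1699) + 3907) = (1297 + 23)*((-542 - 1*1699) + 3907) = 1320*((-542 - 1699) + 3907) = 1320*(-2241 + 3907) = 1320*1666 = 2199120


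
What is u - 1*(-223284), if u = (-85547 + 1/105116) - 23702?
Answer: 11986903061/105116 ≈ 1.1404e+5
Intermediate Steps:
u = -11483817883/105116 (u = (-85547 + 1/105116) - 23702 = -8992358451/105116 - 23702 = -11483817883/105116 ≈ -1.0925e+5)
u - 1*(-223284) = -11483817883/105116 - 1*(-223284) = -11483817883/105116 + 223284 = 11986903061/105116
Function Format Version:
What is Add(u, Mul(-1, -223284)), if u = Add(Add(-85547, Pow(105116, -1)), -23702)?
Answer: Rational(11986903061, 105116) ≈ 1.1404e+5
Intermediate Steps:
u = Rational(-11483817883, 105116) (u = Add(Add(-85547, Rational(1, 105116)), -23702) = Add(Rational(-8992358451, 105116), -23702) = Rational(-11483817883, 105116) ≈ -1.0925e+5)
Add(u, Mul(-1, -223284)) = Add(Rational(-11483817883, 105116), Mul(-1, -223284)) = Add(Rational(-11483817883, 105116), 223284) = Rational(11986903061, 105116)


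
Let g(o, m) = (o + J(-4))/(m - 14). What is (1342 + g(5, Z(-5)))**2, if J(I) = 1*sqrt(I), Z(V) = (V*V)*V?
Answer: 34794560085/19321 - 746132*I/19321 ≈ 1.8009e+6 - 38.618*I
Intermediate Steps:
Z(V) = V**3 (Z(V) = V**2*V = V**3)
J(I) = sqrt(I)
g(o, m) = (o + 2*I)/(-14 + m) (g(o, m) = (o + sqrt(-4))/(m - 14) = (o + 2*I)/(-14 + m))
(1342 + g(5, Z(-5)))**2 = (1342 + (5 + 2*I)/(-14 + (-5)**3))**2 = (1342 + (5 + 2*I)/(-14 - 125))**2 = (1342 + (5 + 2*I)/(-139))**2 = (1342 - (5 + 2*I)/139)**2 = (1342 + (-5/139 - 2*I/139))**2 = (186533/139 - 2*I/139)**2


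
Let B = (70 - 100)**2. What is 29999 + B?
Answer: 30899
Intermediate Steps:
B = 900 (B = (-30)**2 = 900)
29999 + B = 29999 + 900 = 30899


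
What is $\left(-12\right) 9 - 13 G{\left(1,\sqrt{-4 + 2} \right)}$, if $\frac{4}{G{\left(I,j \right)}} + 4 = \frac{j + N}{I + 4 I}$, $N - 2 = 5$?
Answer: $- \frac{15088}{171} + \frac{260 i \sqrt{2}}{171} \approx -88.234 + 2.1503 i$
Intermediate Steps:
$N = 7$ ($N = 2 + 5 = 7$)
$G{\left(I,j \right)} = \frac{4}{-4 + \frac{7 + j}{5 I}}$ ($G{\left(I,j \right)} = \frac{4}{-4 + \frac{j + 7}{I + 4 I}} = \frac{4}{-4 + \frac{7 + j}{5 I}}$)
$\left(-12\right) 9 - 13 G{\left(1,\sqrt{-4 + 2} \right)} = \left(-12\right) 9 - 13 \cdot 20 \cdot 1 \frac{1}{7 + \sqrt{-4 + 2} - 20} = -108 - 13 \cdot 20 \cdot 1 \frac{1}{7 + \sqrt{-2} - 20} = -108 - 13 \cdot 20 \cdot 1 \frac{1}{7 + i \sqrt{2} - 20} = -108 - 13 \cdot 20 \cdot 1 \frac{1}{-13 + i \sqrt{2}} = -108 - 13 \frac{20}{-13 + i \sqrt{2}} = -108 - \frac{260}{-13 + i \sqrt{2}}$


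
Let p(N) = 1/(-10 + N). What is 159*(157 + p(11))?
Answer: 25122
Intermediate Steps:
159*(157 + p(11)) = 159*(157 + 1/(-10 + 11)) = 159*(157 + 1/1) = 159*(157 + 1) = 159*158 = 25122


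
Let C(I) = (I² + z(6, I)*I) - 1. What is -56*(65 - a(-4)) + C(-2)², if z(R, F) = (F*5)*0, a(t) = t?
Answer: -3855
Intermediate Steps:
z(R, F) = 0 (z(R, F) = (5*F)*0 = 0)
C(I) = -1 + I² (C(I) = (I² + 0*I) - 1 = (I² + 0) - 1 = I² - 1 = -1 + I²)
-56*(65 - a(-4)) + C(-2)² = -56*(65 - 1*(-4)) + (-1 + (-2)²)² = -56*(65 + 4) + (-1 + 4)² = -56*69 + 3² = -3864 + 9 = -3855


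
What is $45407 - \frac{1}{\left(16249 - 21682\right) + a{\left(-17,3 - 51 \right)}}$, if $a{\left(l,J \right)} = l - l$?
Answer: $\frac{246696232}{5433} \approx 45407.0$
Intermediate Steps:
$a{\left(l,J \right)} = 0$
$45407 - \frac{1}{\left(16249 - 21682\right) + a{\left(-17,3 - 51 \right)}} = 45407 - \frac{1}{\left(16249 - 21682\right) + 0} = 45407 - \frac{1}{-5433 + 0} = 45407 - \frac{1}{-5433} = 45407 - - \frac{1}{5433} = 45407 + \frac{1}{5433} = \frac{246696232}{5433}$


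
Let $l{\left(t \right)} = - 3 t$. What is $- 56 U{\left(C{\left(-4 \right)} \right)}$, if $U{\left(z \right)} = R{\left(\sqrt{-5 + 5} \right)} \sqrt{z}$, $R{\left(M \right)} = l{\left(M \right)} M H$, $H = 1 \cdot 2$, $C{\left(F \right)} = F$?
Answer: $0$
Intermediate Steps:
$H = 2$
$R{\left(M \right)} = - 6 M^{2}$ ($R{\left(M \right)} = - 3 M M 2 = - 3 M^{2} \cdot 2 = - 6 M^{2}$)
$U{\left(z \right)} = 0$ ($U{\left(z \right)} = - 6 \left(\sqrt{-5 + 5}\right)^{2} \sqrt{z} = - 6 \left(\sqrt{0}\right)^{2} \sqrt{z} = - 6 \cdot 0^{2} \sqrt{z} = \left(-6\right) 0 \sqrt{z} = 0 \sqrt{z} = 0$)
$- 56 U{\left(C{\left(-4 \right)} \right)} = \left(-56\right) 0 = 0$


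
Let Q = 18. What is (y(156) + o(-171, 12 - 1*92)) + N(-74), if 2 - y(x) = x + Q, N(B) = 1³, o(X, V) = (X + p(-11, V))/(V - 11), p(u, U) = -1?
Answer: -15389/91 ≈ -169.11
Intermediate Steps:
o(X, V) = (-1 + X)/(-11 + V) (o(X, V) = (X - 1)/(V - 11) = (-1 + X)/(-11 + V))
N(B) = 1
y(x) = -16 - x (y(x) = 2 - (x + 18) = 2 - (18 + x) = 2 + (-18 - x) = -16 - x)
(y(156) + o(-171, 12 - 1*92)) + N(-74) = ((-16 - 1*156) + (-1 - 171)/(-11 + (12 - 1*92))) + 1 = ((-16 - 156) - 172/(-11 + (12 - 92))) + 1 = (-172 - 172/(-11 - 80)) + 1 = (-172 - 172/(-91)) + 1 = (-172 - 1/91*(-172)) + 1 = (-172 + 172/91) + 1 = -15480/91 + 1 = -15389/91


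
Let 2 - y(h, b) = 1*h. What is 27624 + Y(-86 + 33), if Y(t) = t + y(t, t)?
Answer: 27626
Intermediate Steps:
y(h, b) = 2 - h
Y(t) = 2 (Y(t) = t + (2 - t) = 2)
27624 + Y(-86 + 33) = 27624 + 2 = 27626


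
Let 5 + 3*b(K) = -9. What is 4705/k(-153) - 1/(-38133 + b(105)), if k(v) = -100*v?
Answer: 107671813/350103780 ≈ 0.30754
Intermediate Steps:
b(K) = -14/3 (b(K) = -5/3 + (⅓)*(-9) = -5/3 - 3 = -14/3)
4705/k(-153) - 1/(-38133 + b(105)) = 4705/((-100*(-153))) - 1/(-38133 - 14/3) = 4705/15300 - 1/(-114413/3) = 4705*(1/15300) - 1*(-3/114413) = 941/3060 + 3/114413 = 107671813/350103780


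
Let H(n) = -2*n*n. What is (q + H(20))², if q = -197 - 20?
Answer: 1034289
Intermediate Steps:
q = -217
H(n) = -2*n²
(q + H(20))² = (-217 - 2*20²)² = (-217 - 2*400)² = (-217 - 800)² = (-1017)² = 1034289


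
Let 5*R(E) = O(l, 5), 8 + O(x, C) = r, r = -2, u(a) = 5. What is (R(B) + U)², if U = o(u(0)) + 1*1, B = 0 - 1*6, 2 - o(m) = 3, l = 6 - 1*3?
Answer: 4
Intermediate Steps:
l = 3 (l = 6 - 3 = 3)
o(m) = -1 (o(m) = 2 - 1*3 = 2 - 3 = -1)
O(x, C) = -10 (O(x, C) = -8 - 2 = -10)
B = -6 (B = 0 - 6 = -6)
R(E) = -2 (R(E) = (⅕)*(-10) = -2)
U = 0 (U = -1 + 1*1 = -1 + 1 = 0)
(R(B) + U)² = (-2 + 0)² = (-2)² = 4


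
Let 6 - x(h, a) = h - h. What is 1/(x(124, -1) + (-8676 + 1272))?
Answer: -1/7398 ≈ -0.00013517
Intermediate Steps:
x(h, a) = 6 (x(h, a) = 6 - (h - h) = 6 - 1*0 = 6 + 0 = 6)
1/(x(124, -1) + (-8676 + 1272)) = 1/(6 + (-8676 + 1272)) = 1/(6 - 7404) = 1/(-7398) = -1/7398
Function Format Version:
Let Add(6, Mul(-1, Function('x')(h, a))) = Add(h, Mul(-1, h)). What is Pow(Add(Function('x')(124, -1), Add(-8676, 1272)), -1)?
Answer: Rational(-1, 7398) ≈ -0.00013517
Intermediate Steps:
Function('x')(h, a) = 6 (Function('x')(h, a) = Add(6, Mul(-1, Add(h, Mul(-1, h)))) = Add(6, Mul(-1, 0)) = Add(6, 0) = 6)
Pow(Add(Function('x')(124, -1), Add(-8676, 1272)), -1) = Pow(Add(6, Add(-8676, 1272)), -1) = Pow(Add(6, -7404), -1) = Pow(-7398, -1) = Rational(-1, 7398)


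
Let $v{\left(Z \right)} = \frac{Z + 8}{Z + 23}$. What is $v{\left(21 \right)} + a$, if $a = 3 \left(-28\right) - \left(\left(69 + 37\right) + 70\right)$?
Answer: $- \frac{11411}{44} \approx -259.34$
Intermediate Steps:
$v{\left(Z \right)} = \frac{8 + Z}{23 + Z}$
$a = -260$ ($a = -84 - \left(106 + 70\right) = -84 - 176 = -260$)
$v{\left(21 \right)} + a = \frac{8 + 21}{23 + 21} - 260 = \frac{1}{44} \cdot 29 - 260 = \frac{29}{44} - 260 = - \frac{11411}{44}$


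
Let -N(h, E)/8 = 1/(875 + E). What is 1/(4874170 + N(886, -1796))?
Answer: 921/4489110578 ≈ 2.0516e-7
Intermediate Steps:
N(h, E) = -8/(875 + E)
1/(4874170 + N(886, -1796)) = 1/(4874170 - 8/(875 - 1796)) = 1/(4874170 - 8/(-921)) = 1/(4874170 - 8*(-1/921)) = 1/(4874170 + 8/921) = 1/(4489110578/921) = 921/4489110578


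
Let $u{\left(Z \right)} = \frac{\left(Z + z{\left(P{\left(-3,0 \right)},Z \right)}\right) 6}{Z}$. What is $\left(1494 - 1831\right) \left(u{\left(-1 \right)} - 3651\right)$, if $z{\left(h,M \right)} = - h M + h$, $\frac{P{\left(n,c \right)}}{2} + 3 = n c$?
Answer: $1204101$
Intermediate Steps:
$P{\left(n,c \right)} = -6 + 2 c n$ ($P{\left(n,c \right)} = -6 + 2 n c = -6 + 2 c n$)
$z{\left(h,M \right)} = h - M h$ ($z{\left(h,M \right)} = - M h + h = h - M h$)
$u{\left(Z \right)} = \frac{-36 + 42 Z}{Z}$ ($u{\left(Z \right)} = \frac{\left(Z + \left(-6 + 2 \cdot 0 \left(-3\right)\right) \left(1 - Z\right)\right) 6}{Z} = \frac{\left(Z + \left(-6 + 0\right) \left(1 - Z\right)\right) 6}{Z} = \frac{\left(Z - 6 \left(1 - Z\right)\right) 6}{Z} = \frac{\left(Z + \left(-6 + 6 Z\right)\right) 6}{Z} = \frac{\left(-6 + 7 Z\right) 6}{Z} = \frac{-36 + 42 Z}{Z}$)
$\left(1494 - 1831\right) \left(u{\left(-1 \right)} - 3651\right) = \left(1494 - 1831\right) \left(\left(42 - \frac{36}{-1}\right) - 3651\right) = - 337 \left(\left(42 - -36\right) - 3651\right) = - 337 \left(\left(42 + 36\right) - 3651\right) = - 337 \left(78 - 3651\right) = \left(-337\right) \left(-3573\right) = 1204101$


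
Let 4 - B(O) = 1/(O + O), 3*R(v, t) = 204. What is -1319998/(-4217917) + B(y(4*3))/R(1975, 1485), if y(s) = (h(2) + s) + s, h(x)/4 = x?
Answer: 401188243/1079786752 ≈ 0.37154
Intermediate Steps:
R(v, t) = 68 (R(v, t) = (⅓)*204 = 68)
h(x) = 4*x
y(s) = 8 + 2*s (y(s) = (4*2 + s) + s = (8 + s) + s = 8 + 2*s)
B(O) = 4 - 1/(2*O) (B(O) = 4 - 1/(O + O) = 4 - 1/(2*O))
-1319998/(-4217917) + B(y(4*3))/R(1975, 1485) = -1319998/(-4217917) + (4 - 1/(2*(8 + 2*(4*3))))/68 = -1319998*(-1/4217917) + (4 - 1/(2*(8 + 2*12)))*(1/68) = 1319998/4217917 + (4 - 1/(2*(8 + 24)))*(1/68) = 1319998/4217917 + (4 - ½/32)*(1/68) = 1319998/4217917 + (4 - ½*1/32)*(1/68) = 1319998/4217917 + (4 - 1/64)*(1/68) = 1319998/4217917 + (255/64)*(1/68) = 1319998/4217917 + 15/256 = 401188243/1079786752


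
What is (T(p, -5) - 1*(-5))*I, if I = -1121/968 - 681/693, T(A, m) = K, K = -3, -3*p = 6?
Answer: -43517/10164 ≈ -4.2815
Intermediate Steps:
p = -2 (p = -⅓*6 = -2)
T(A, m) = -3
I = -43517/20328 (I = -1121*1/968 - 681*1/693 = -1121/968 - 227/231 = -43517/20328 ≈ -2.1407)
(T(p, -5) - 1*(-5))*I = (-3 - 1*(-5))*(-43517/20328) = (-3 + 5)*(-43517/20328) = 2*(-43517/20328) = -43517/10164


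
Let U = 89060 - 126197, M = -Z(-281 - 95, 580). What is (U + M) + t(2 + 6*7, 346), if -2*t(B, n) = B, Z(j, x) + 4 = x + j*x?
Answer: 180345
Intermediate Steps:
Z(j, x) = -4 + x + j*x (Z(j, x) = -4 + (x + j*x) = -4 + x + j*x)
M = 217504 (M = -(-4 + 580 + (-281 - 95)*580) = -(-4 + 580 - 376*580) = -(-4 + 580 - 218080) = -1*(-217504) = 217504)
t(B, n) = -B/2
U = -37137
(U + M) + t(2 + 6*7, 346) = (-37137 + 217504) - (2 + 6*7)/2 = 180367 - (2 + 42)/2 = 180367 - ½*44 = 180367 - 22 = 180345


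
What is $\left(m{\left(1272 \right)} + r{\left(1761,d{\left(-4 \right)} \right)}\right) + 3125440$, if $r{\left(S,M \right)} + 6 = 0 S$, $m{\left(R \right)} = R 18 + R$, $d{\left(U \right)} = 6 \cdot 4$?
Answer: $3149602$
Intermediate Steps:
$d{\left(U \right)} = 24$
$m{\left(R \right)} = 19 R$ ($m{\left(R \right)} = 18 R + R = 19 R$)
$r{\left(S,M \right)} = -6$ ($r{\left(S,M \right)} = -6 + 0 S = -6 + 0 = -6$)
$\left(m{\left(1272 \right)} + r{\left(1761,d{\left(-4 \right)} \right)}\right) + 3125440 = \left(19 \cdot 1272 - 6\right) + 3125440 = \left(24168 - 6\right) + 3125440 = 24162 + 3125440 = 3149602$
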